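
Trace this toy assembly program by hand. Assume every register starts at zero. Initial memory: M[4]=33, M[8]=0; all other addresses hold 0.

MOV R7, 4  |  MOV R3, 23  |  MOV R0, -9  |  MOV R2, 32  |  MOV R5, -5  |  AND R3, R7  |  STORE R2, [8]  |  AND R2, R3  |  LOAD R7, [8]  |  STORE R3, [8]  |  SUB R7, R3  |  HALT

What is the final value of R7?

28

R7=4
R3=23
R0=-9
R2=32
R5=-5
R3=23&4=4
STORE R2, [8] → M[8]=32
R2=32&4=0
R7=M[8]=32
STORE R3, [8] → M[8]=4
R7=32-4=28
halt.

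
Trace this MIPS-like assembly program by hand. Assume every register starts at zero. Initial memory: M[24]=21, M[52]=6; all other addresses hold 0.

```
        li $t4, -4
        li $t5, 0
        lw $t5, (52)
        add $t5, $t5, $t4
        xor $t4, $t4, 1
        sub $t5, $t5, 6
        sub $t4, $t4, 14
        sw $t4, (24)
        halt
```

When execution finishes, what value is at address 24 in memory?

-17

after li $t4, -4: $t4=-4
after li $t5, 0: $t5=0
after lw $t5, (52): $t5=M[52]=6
after add $t5, $t5, $t4: $t5=6+(-4)=2
after xor $t4, $t4, 1: $t4=(-4)^1=-3
after sub $t5, $t5, 6: $t5=2-6=-4
after sub $t4, $t4, 14: $t4=(-3)-14=-17
sw $t4, (24) → M[24]=-17
halt.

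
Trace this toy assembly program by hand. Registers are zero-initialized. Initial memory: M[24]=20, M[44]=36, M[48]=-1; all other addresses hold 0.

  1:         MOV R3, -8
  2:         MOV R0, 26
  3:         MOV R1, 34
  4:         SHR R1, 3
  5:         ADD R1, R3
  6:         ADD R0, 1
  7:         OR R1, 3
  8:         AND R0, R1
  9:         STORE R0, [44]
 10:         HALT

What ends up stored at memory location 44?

MOV R3, -8 → R3=-8
MOV R0, 26 → R0=26
MOV R1, 34 → R1=34
SHR R1, 3 → R1=34>>3=4
ADD R1, R3 → R1=4+(-8)=-4
ADD R0, 1 → R0=26+1=27
OR R1, 3 → R1=(-4)|3=-1
AND R0, R1 → R0=27&(-1)=27
STORE R0, [44] → M[44]=27
halt.

27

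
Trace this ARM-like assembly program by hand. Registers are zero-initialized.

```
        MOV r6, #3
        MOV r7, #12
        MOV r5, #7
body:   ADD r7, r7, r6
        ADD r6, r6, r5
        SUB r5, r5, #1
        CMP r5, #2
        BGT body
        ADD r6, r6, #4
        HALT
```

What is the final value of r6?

32

MOV r6, #3 → r6=3
MOV r7, #12 → r7=12
MOV r5, #7 → r5=7
ADD r7, r7, r6 → r7=12+3=15
ADD r6, r6, r5 → r6=3+7=10
SUB r5, r5, #1 → r5=7-1=6
CMP r5, #2  (cmp 6,2)
BGT body: taken
ADD r7, r7, r6 → r7=15+10=25
ADD r6, r6, r5 → r6=10+6=16
SUB r5, r5, #1 → r5=6-1=5
CMP r5, #2  (cmp 5,2)
BGT body: taken
ADD r7, r7, r6 → r7=25+16=41
ADD r6, r6, r5 → r6=16+5=21
SUB r5, r5, #1 → r5=5-1=4
CMP r5, #2  (cmp 4,2)
BGT body: taken
ADD r7, r7, r6 → r7=41+21=62
ADD r6, r6, r5 → r6=21+4=25
SUB r5, r5, #1 → r5=4-1=3
CMP r5, #2  (cmp 3,2)
BGT body: taken
ADD r7, r7, r6 → r7=62+25=87
ADD r6, r6, r5 → r6=25+3=28
SUB r5, r5, #1 → r5=3-1=2
CMP r5, #2  (cmp 2,2)
BGT body: not taken
ADD r6, r6, #4 → r6=28+4=32
halt.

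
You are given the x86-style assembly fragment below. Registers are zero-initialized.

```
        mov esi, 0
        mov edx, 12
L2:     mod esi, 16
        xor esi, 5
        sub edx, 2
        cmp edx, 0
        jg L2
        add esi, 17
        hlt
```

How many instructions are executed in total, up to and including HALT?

34

mov esi, 0 → esi=0
mov edx, 12 → edx=12
mod esi, 16 → esi=0%16=0
xor esi, 5 → esi=0^5=5
sub edx, 2 → edx=12-2=10
cmp edx, 0  (cmp 10,0)
jg L2: taken
mod esi, 16 → esi=5%16=5
xor esi, 5 → esi=5^5=0
sub edx, 2 → edx=10-2=8
cmp edx, 0  (cmp 8,0)
jg L2: taken
mod esi, 16 → esi=0%16=0
xor esi, 5 → esi=0^5=5
sub edx, 2 → edx=8-2=6
cmp edx, 0  (cmp 6,0)
jg L2: taken
mod esi, 16 → esi=5%16=5
xor esi, 5 → esi=5^5=0
sub edx, 2 → edx=6-2=4
cmp edx, 0  (cmp 4,0)
jg L2: taken
mod esi, 16 → esi=0%16=0
xor esi, 5 → esi=0^5=5
sub edx, 2 → edx=4-2=2
cmp edx, 0  (cmp 2,0)
jg L2: taken
mod esi, 16 → esi=5%16=5
xor esi, 5 → esi=5^5=0
sub edx, 2 → edx=2-2=0
cmp edx, 0  (cmp 0,0)
jg L2: not taken
add esi, 17 → esi=0+17=17
halt.
Total executed instructions: 34.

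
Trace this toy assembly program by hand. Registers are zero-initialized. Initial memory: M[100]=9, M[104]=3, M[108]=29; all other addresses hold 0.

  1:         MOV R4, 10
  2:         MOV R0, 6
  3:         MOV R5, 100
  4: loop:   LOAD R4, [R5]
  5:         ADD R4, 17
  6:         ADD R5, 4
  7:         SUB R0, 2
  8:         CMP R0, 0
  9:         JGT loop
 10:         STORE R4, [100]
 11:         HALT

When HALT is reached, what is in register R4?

MOV R4, 10 → R4=10
MOV R0, 6 → R0=6
MOV R5, 100 → R5=100
LOAD R4, [R5] → R4=M[100]=9
ADD R4, 17 → R4=9+17=26
ADD R5, 4 → R5=100+4=104
SUB R0, 2 → R0=6-2=4
CMP R0, 0  (cmp 4,0)
JGT loop: taken
LOAD R4, [R5] → R4=M[104]=3
ADD R4, 17 → R4=3+17=20
ADD R5, 4 → R5=104+4=108
SUB R0, 2 → R0=4-2=2
CMP R0, 0  (cmp 2,0)
JGT loop: taken
LOAD R4, [R5] → R4=M[108]=29
ADD R4, 17 → R4=29+17=46
ADD R5, 4 → R5=108+4=112
SUB R0, 2 → R0=2-2=0
CMP R0, 0  (cmp 0,0)
JGT loop: not taken
STORE R4, [100] → M[100]=46
halt.

46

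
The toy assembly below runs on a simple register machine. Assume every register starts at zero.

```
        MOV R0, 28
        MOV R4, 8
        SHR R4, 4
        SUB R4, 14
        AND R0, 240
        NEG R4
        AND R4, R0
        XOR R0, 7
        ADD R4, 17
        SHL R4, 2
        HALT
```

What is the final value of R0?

23

MOV R0, 28 → R0=28
MOV R4, 8 → R4=8
SHR R4, 4 → R4=8>>4=0
SUB R4, 14 → R4=0-14=-14
AND R0, 240 → R0=28&240=16
NEG R4 → R4=-(-14)=14
AND R4, R0 → R4=14&16=0
XOR R0, 7 → R0=16^7=23
ADD R4, 17 → R4=0+17=17
SHL R4, 2 → R4=17<<2=68
halt.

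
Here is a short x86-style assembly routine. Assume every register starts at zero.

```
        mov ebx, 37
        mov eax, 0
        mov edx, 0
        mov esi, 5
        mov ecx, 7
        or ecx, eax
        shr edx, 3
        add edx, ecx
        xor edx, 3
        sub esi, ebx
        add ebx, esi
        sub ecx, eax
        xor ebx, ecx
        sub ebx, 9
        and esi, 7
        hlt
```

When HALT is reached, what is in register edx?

mov ebx, 37 → ebx=37
mov eax, 0 → eax=0
mov edx, 0 → edx=0
mov esi, 5 → esi=5
mov ecx, 7 → ecx=7
or ecx, eax → ecx=7|0=7
shr edx, 3 → edx=0>>3=0
add edx, ecx → edx=0+7=7
xor edx, 3 → edx=7^3=4
sub esi, ebx → esi=5-37=-32
add ebx, esi → ebx=37+(-32)=5
sub ecx, eax → ecx=7-0=7
xor ebx, ecx → ebx=5^7=2
sub ebx, 9 → ebx=2-9=-7
and esi, 7 → esi=(-32)&7=0
halt.

4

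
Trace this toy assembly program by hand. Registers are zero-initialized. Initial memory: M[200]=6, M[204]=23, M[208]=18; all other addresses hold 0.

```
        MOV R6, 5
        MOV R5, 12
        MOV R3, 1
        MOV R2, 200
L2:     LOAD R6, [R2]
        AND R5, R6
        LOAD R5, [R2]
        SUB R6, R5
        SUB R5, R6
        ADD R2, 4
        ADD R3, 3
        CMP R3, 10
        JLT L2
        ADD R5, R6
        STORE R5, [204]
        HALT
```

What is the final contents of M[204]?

R6=5
R5=12
R3=1
R2=200
R6=M[200]=6
R5=12&6=4
R5=M[200]=6
R6=6-6=0
R5=6-0=6
R2=200+4=204
R3=1+3=4
CMP R3, 10  (cmp 4,10)
JLT L2: taken
R6=M[204]=23
R5=6&23=6
R5=M[204]=23
R6=23-23=0
R5=23-0=23
R2=204+4=208
R3=4+3=7
CMP R3, 10  (cmp 7,10)
JLT L2: taken
R6=M[208]=18
R5=23&18=18
R5=M[208]=18
R6=18-18=0
R5=18-0=18
R2=208+4=212
R3=7+3=10
CMP R3, 10  (cmp 10,10)
JLT L2: not taken
R5=18+0=18
STORE R5, [204] → M[204]=18
halt.

18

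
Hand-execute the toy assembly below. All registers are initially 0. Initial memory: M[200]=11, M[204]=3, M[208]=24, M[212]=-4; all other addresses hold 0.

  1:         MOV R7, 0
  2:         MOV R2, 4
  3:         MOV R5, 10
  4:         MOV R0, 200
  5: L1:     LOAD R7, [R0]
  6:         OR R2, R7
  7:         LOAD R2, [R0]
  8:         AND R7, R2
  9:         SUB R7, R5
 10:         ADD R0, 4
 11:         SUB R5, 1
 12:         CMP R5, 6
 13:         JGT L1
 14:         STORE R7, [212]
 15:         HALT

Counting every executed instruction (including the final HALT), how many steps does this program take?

R7=0
R2=4
R5=10
R0=200
R7=M[200]=11
R2=4|11=15
R2=M[200]=11
R7=11&11=11
R7=11-10=1
R0=200+4=204
R5=10-1=9
CMP R5, 6  (cmp 9,6)
JGT L1: taken
R7=M[204]=3
R2=11|3=11
R2=M[204]=3
R7=3&3=3
R7=3-9=-6
R0=204+4=208
R5=9-1=8
CMP R5, 6  (cmp 8,6)
JGT L1: taken
R7=M[208]=24
R2=3|24=27
R2=M[208]=24
R7=24&24=24
R7=24-8=16
R0=208+4=212
R5=8-1=7
CMP R5, 6  (cmp 7,6)
JGT L1: taken
R7=M[212]=-4
R2=24|(-4)=-4
R2=M[212]=-4
R7=(-4)&(-4)=-4
R7=(-4)-7=-11
R0=212+4=216
R5=7-1=6
CMP R5, 6  (cmp 6,6)
JGT L1: not taken
STORE R7, [212] → M[212]=-11
halt.
Total executed instructions: 42.

42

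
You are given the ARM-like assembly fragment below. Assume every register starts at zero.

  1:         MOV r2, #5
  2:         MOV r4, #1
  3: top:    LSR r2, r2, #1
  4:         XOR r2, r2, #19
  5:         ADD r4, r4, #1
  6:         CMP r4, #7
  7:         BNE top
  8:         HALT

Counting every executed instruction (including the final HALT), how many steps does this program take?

r2=5
r4=1
r2=5>>1=2
r2=2^19=17
r4=1+1=2
CMP r4, #7  (cmp 2,7)
BNE top: taken
r2=17>>1=8
r2=8^19=27
r4=2+1=3
CMP r4, #7  (cmp 3,7)
BNE top: taken
r2=27>>1=13
r2=13^19=30
r4=3+1=4
CMP r4, #7  (cmp 4,7)
BNE top: taken
r2=30>>1=15
r2=15^19=28
r4=4+1=5
CMP r4, #7  (cmp 5,7)
BNE top: taken
r2=28>>1=14
r2=14^19=29
r4=5+1=6
CMP r4, #7  (cmp 6,7)
BNE top: taken
r2=29>>1=14
r2=14^19=29
r4=6+1=7
CMP r4, #7  (cmp 7,7)
BNE top: not taken
halt.
Total executed instructions: 33.

33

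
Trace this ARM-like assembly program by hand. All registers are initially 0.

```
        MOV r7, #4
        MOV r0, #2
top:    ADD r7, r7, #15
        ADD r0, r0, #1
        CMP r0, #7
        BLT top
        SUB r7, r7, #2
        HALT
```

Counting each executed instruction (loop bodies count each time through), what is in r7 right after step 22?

after MOV r7, #4: r7=4
after MOV r0, #2: r0=2
after ADD r7, r7, #15: r7=4+15=19
after ADD r0, r0, #1: r0=2+1=3
CMP r0, #7  (cmp 3,7)
BLT top: taken
after ADD r7, r7, #15: r7=19+15=34
after ADD r0, r0, #1: r0=3+1=4
CMP r0, #7  (cmp 4,7)
BLT top: taken
after ADD r7, r7, #15: r7=34+15=49
after ADD r0, r0, #1: r0=4+1=5
CMP r0, #7  (cmp 5,7)
BLT top: taken
after ADD r7, r7, #15: r7=49+15=64
after ADD r0, r0, #1: r0=5+1=6
CMP r0, #7  (cmp 6,7)
BLT top: taken
after ADD r7, r7, #15: r7=64+15=79
after ADD r0, r0, #1: r0=6+1=7
CMP r0, #7  (cmp 7,7)
BLT top: not taken
After step 22: r7 = 79.

79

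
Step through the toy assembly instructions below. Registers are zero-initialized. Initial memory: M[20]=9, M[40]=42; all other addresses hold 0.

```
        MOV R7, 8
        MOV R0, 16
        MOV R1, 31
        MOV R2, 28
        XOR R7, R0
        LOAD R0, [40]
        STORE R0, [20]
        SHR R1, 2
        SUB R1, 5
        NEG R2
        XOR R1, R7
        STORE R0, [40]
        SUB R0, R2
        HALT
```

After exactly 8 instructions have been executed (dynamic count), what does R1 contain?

7

R7=8
R0=16
R1=31
R2=28
R7=8^16=24
R0=M[40]=42
STORE R0, [20] → M[20]=42
R1=31>>2=7
After step 8: R1 = 7.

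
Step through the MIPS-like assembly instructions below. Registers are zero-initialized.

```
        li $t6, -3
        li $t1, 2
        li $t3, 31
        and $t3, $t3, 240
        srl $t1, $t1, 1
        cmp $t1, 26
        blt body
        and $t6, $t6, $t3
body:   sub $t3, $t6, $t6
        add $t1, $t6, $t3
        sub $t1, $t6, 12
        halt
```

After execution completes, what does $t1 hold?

-15

li $t6, -3 → $t6=-3
li $t1, 2 → $t1=2
li $t3, 31 → $t3=31
and $t3, $t3, 240 → $t3=31&240=16
srl $t1, $t1, 1 → $t1=2>>1=1
cmp $t1, 26  (cmp 1,26)
blt body: taken
sub $t3, $t6, $t6 → $t3=(-3)-(-3)=0
add $t1, $t6, $t3 → $t1=(-3)+0=-3
sub $t1, $t6, 12 → $t1=(-3)-12=-15
halt.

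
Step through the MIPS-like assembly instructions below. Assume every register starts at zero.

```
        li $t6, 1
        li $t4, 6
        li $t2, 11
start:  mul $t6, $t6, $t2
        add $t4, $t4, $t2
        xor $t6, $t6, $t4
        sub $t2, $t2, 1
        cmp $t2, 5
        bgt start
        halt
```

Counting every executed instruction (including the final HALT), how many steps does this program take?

40

after li $t6, 1: $t6=1
after li $t4, 6: $t4=6
after li $t2, 11: $t2=11
after mul $t6, $t6, $t2: $t6=1*11=11
after add $t4, $t4, $t2: $t4=6+11=17
after xor $t6, $t6, $t4: $t6=11^17=26
after sub $t2, $t2, 1: $t2=11-1=10
cmp $t2, 5  (cmp 10,5)
bgt start: taken
after mul $t6, $t6, $t2: $t6=26*10=260
after add $t4, $t4, $t2: $t4=17+10=27
after xor $t6, $t6, $t4: $t6=260^27=287
after sub $t2, $t2, 1: $t2=10-1=9
cmp $t2, 5  (cmp 9,5)
bgt start: taken
after mul $t6, $t6, $t2: $t6=287*9=2583
after add $t4, $t4, $t2: $t4=27+9=36
after xor $t6, $t6, $t4: $t6=2583^36=2611
after sub $t2, $t2, 1: $t2=9-1=8
cmp $t2, 5  (cmp 8,5)
bgt start: taken
after mul $t6, $t6, $t2: $t6=2611*8=20888
after add $t4, $t4, $t2: $t4=36+8=44
after xor $t6, $t6, $t4: $t6=20888^44=20916
after sub $t2, $t2, 1: $t2=8-1=7
cmp $t2, 5  (cmp 7,5)
bgt start: taken
after mul $t6, $t6, $t2: $t6=20916*7=146412
after add $t4, $t4, $t2: $t4=44+7=51
after xor $t6, $t6, $t4: $t6=146412^51=146399
after sub $t2, $t2, 1: $t2=7-1=6
cmp $t2, 5  (cmp 6,5)
bgt start: taken
after mul $t6, $t6, $t2: $t6=146399*6=878394
after add $t4, $t4, $t2: $t4=51+6=57
after xor $t6, $t6, $t4: $t6=878394^57=878339
after sub $t2, $t2, 1: $t2=6-1=5
cmp $t2, 5  (cmp 5,5)
bgt start: not taken
halt.
Total executed instructions: 40.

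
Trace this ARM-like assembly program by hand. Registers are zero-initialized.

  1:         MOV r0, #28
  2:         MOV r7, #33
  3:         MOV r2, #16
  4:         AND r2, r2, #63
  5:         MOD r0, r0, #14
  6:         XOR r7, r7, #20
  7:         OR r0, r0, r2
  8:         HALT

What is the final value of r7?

MOV r0, #28 → r0=28
MOV r7, #33 → r7=33
MOV r2, #16 → r2=16
AND r2, r2, #63 → r2=16&63=16
MOD r0, r0, #14 → r0=28%14=0
XOR r7, r7, #20 → r7=33^20=53
OR r0, r0, r2 → r0=0|16=16
halt.

53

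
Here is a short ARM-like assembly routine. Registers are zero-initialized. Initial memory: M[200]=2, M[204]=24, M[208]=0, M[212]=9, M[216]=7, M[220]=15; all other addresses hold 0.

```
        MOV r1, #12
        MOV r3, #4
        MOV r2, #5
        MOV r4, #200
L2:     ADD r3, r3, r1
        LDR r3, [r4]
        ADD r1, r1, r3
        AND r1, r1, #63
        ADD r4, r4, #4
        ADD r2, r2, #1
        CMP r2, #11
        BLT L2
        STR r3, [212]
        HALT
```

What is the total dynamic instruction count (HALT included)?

54

after MOV r1, #12: r1=12
after MOV r3, #4: r3=4
after MOV r2, #5: r2=5
after MOV r4, #200: r4=200
after ADD r3, r3, r1: r3=4+12=16
after LDR r3, [r4]: r3=M[200]=2
after ADD r1, r1, r3: r1=12+2=14
after AND r1, r1, #63: r1=14&63=14
after ADD r4, r4, #4: r4=200+4=204
after ADD r2, r2, #1: r2=5+1=6
CMP r2, #11  (cmp 6,11)
BLT L2: taken
after ADD r3, r3, r1: r3=2+14=16
after LDR r3, [r4]: r3=M[204]=24
after ADD r1, r1, r3: r1=14+24=38
after AND r1, r1, #63: r1=38&63=38
after ADD r4, r4, #4: r4=204+4=208
after ADD r2, r2, #1: r2=6+1=7
CMP r2, #11  (cmp 7,11)
BLT L2: taken
after ADD r3, r3, r1: r3=24+38=62
after LDR r3, [r4]: r3=M[208]=0
after ADD r1, r1, r3: r1=38+0=38
after AND r1, r1, #63: r1=38&63=38
after ADD r4, r4, #4: r4=208+4=212
after ADD r2, r2, #1: r2=7+1=8
CMP r2, #11  (cmp 8,11)
BLT L2: taken
after ADD r3, r3, r1: r3=0+38=38
after LDR r3, [r4]: r3=M[212]=9
after ADD r1, r1, r3: r1=38+9=47
after AND r1, r1, #63: r1=47&63=47
after ADD r4, r4, #4: r4=212+4=216
after ADD r2, r2, #1: r2=8+1=9
CMP r2, #11  (cmp 9,11)
BLT L2: taken
after ADD r3, r3, r1: r3=9+47=56
after LDR r3, [r4]: r3=M[216]=7
after ADD r1, r1, r3: r1=47+7=54
after AND r1, r1, #63: r1=54&63=54
after ADD r4, r4, #4: r4=216+4=220
after ADD r2, r2, #1: r2=9+1=10
CMP r2, #11  (cmp 10,11)
BLT L2: taken
after ADD r3, r3, r1: r3=7+54=61
after LDR r3, [r4]: r3=M[220]=15
after ADD r1, r1, r3: r1=54+15=69
after AND r1, r1, #63: r1=69&63=5
after ADD r4, r4, #4: r4=220+4=224
after ADD r2, r2, #1: r2=10+1=11
CMP r2, #11  (cmp 11,11)
BLT L2: not taken
STR r3, [212] → M[212]=15
halt.
Total executed instructions: 54.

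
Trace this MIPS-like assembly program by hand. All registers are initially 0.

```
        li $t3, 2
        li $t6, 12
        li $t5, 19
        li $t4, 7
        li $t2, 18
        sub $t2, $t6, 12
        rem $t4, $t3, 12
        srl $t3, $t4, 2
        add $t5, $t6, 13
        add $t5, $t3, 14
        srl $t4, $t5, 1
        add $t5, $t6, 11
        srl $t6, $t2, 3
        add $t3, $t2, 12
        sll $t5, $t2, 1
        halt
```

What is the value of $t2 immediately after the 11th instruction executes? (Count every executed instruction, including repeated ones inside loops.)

$t3=2
$t6=12
$t5=19
$t4=7
$t2=18
$t2=12-12=0
$t4=2%12=2
$t3=2>>2=0
$t5=12+13=25
$t5=0+14=14
$t4=14>>1=7
After step 11: $t2 = 0.

0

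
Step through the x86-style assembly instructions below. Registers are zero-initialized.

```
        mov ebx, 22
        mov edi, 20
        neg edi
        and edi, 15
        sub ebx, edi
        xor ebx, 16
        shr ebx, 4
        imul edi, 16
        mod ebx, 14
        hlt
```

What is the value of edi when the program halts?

after mov ebx, 22: ebx=22
after mov edi, 20: edi=20
after neg edi: edi=-(20)=-20
after and edi, 15: edi=(-20)&15=12
after sub ebx, edi: ebx=22-12=10
after xor ebx, 16: ebx=10^16=26
after shr ebx, 4: ebx=26>>4=1
after imul edi, 16: edi=12*16=192
after mod ebx, 14: ebx=1%14=1
halt.

192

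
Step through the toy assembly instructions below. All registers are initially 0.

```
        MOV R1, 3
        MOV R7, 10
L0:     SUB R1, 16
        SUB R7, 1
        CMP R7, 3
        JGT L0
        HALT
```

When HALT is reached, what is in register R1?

-109

R1=3
R7=10
R1=3-16=-13
R7=10-1=9
CMP R7, 3  (cmp 9,3)
JGT L0: taken
R1=(-13)-16=-29
R7=9-1=8
CMP R7, 3  (cmp 8,3)
JGT L0: taken
R1=(-29)-16=-45
R7=8-1=7
CMP R7, 3  (cmp 7,3)
JGT L0: taken
R1=(-45)-16=-61
R7=7-1=6
CMP R7, 3  (cmp 6,3)
JGT L0: taken
R1=(-61)-16=-77
R7=6-1=5
CMP R7, 3  (cmp 5,3)
JGT L0: taken
R1=(-77)-16=-93
R7=5-1=4
CMP R7, 3  (cmp 4,3)
JGT L0: taken
R1=(-93)-16=-109
R7=4-1=3
CMP R7, 3  (cmp 3,3)
JGT L0: not taken
halt.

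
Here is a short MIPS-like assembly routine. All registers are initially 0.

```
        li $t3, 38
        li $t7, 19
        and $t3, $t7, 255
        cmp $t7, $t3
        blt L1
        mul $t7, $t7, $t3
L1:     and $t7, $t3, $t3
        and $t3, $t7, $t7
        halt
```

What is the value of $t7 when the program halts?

19

after li $t3, 38: $t3=38
after li $t7, 19: $t7=19
after and $t3, $t7, 255: $t3=19&255=19
cmp $t7, $t3  (cmp 19,19)
blt L1: not taken
after mul $t7, $t7, $t3: $t7=19*19=361
after and $t7, $t3, $t3: $t7=19&19=19
after and $t3, $t7, $t7: $t3=19&19=19
halt.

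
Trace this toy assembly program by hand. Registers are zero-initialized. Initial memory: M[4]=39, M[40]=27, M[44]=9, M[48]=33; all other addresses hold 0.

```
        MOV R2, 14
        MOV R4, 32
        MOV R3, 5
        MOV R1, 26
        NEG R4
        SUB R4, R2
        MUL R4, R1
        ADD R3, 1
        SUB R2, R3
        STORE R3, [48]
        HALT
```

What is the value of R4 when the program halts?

MOV R2, 14 → R2=14
MOV R4, 32 → R4=32
MOV R3, 5 → R3=5
MOV R1, 26 → R1=26
NEG R4 → R4=-(32)=-32
SUB R4, R2 → R4=(-32)-14=-46
MUL R4, R1 → R4=(-46)*26=-1196
ADD R3, 1 → R3=5+1=6
SUB R2, R3 → R2=14-6=8
STORE R3, [48] → M[48]=6
halt.

-1196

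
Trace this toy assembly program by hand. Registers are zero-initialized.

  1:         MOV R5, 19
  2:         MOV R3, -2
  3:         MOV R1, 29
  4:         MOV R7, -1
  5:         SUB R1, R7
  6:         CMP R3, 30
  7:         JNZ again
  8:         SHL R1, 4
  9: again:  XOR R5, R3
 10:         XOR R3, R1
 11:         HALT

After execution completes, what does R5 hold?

-19

MOV R5, 19 → R5=19
MOV R3, -2 → R3=-2
MOV R1, 29 → R1=29
MOV R7, -1 → R7=-1
SUB R1, R7 → R1=29-(-1)=30
CMP R3, 30  (cmp -2,30)
JNZ again: taken
XOR R5, R3 → R5=19^(-2)=-19
XOR R3, R1 → R3=(-2)^30=-32
halt.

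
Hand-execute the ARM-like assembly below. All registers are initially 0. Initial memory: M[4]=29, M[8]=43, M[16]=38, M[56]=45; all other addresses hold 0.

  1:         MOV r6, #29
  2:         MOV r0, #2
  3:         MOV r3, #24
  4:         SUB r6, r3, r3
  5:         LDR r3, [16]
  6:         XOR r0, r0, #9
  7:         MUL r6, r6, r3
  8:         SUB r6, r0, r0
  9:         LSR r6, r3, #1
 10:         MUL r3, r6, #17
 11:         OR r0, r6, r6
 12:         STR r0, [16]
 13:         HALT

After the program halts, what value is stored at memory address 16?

r6=29
r0=2
r3=24
r6=24-24=0
r3=M[16]=38
r0=2^9=11
r6=0*38=0
r6=11-11=0
r6=38>>1=19
r3=19*17=323
r0=19|19=19
STR r0, [16] → M[16]=19
halt.

19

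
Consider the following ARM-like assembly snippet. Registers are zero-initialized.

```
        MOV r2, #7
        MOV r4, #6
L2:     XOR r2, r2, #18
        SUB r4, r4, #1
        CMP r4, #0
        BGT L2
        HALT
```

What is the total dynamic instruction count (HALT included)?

r2=7
r4=6
r2=7^18=21
r4=6-1=5
CMP r4, #0  (cmp 5,0)
BGT L2: taken
r2=21^18=7
r4=5-1=4
CMP r4, #0  (cmp 4,0)
BGT L2: taken
r2=7^18=21
r4=4-1=3
CMP r4, #0  (cmp 3,0)
BGT L2: taken
r2=21^18=7
r4=3-1=2
CMP r4, #0  (cmp 2,0)
BGT L2: taken
r2=7^18=21
r4=2-1=1
CMP r4, #0  (cmp 1,0)
BGT L2: taken
r2=21^18=7
r4=1-1=0
CMP r4, #0  (cmp 0,0)
BGT L2: not taken
halt.
Total executed instructions: 27.

27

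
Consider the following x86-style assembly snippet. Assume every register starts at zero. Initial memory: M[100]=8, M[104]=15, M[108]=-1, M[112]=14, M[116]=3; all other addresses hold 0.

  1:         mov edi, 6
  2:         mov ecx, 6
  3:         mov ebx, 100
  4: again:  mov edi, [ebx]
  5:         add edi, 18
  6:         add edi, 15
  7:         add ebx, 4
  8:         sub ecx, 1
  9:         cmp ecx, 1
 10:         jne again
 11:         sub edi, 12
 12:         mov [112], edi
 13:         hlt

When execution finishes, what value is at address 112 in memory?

24

mov edi, 6 → edi=6
mov ecx, 6 → ecx=6
mov ebx, 100 → ebx=100
mov edi, [ebx] → edi=M[100]=8
add edi, 18 → edi=8+18=26
add edi, 15 → edi=26+15=41
add ebx, 4 → ebx=100+4=104
sub ecx, 1 → ecx=6-1=5
cmp ecx, 1  (cmp 5,1)
jne again: taken
mov edi, [ebx] → edi=M[104]=15
add edi, 18 → edi=15+18=33
add edi, 15 → edi=33+15=48
add ebx, 4 → ebx=104+4=108
sub ecx, 1 → ecx=5-1=4
cmp ecx, 1  (cmp 4,1)
jne again: taken
mov edi, [ebx] → edi=M[108]=-1
add edi, 18 → edi=(-1)+18=17
add edi, 15 → edi=17+15=32
add ebx, 4 → ebx=108+4=112
sub ecx, 1 → ecx=4-1=3
cmp ecx, 1  (cmp 3,1)
jne again: taken
mov edi, [ebx] → edi=M[112]=14
add edi, 18 → edi=14+18=32
add edi, 15 → edi=32+15=47
add ebx, 4 → ebx=112+4=116
sub ecx, 1 → ecx=3-1=2
cmp ecx, 1  (cmp 2,1)
jne again: taken
mov edi, [ebx] → edi=M[116]=3
add edi, 18 → edi=3+18=21
add edi, 15 → edi=21+15=36
add ebx, 4 → ebx=116+4=120
sub ecx, 1 → ecx=2-1=1
cmp ecx, 1  (cmp 1,1)
jne again: not taken
sub edi, 12 → edi=36-12=24
mov [112], edi → M[112]=24
halt.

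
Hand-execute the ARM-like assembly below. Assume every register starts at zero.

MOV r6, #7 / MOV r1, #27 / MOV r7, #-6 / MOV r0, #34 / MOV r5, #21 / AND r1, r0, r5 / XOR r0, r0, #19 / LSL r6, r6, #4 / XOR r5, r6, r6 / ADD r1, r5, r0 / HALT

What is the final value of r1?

after MOV r6, #7: r6=7
after MOV r1, #27: r1=27
after MOV r7, #-6: r7=-6
after MOV r0, #34: r0=34
after MOV r5, #21: r5=21
after AND r1, r0, r5: r1=34&21=0
after XOR r0, r0, #19: r0=34^19=49
after LSL r6, r6, #4: r6=7<<4=112
after XOR r5, r6, r6: r5=112^112=0
after ADD r1, r5, r0: r1=0+49=49
halt.

49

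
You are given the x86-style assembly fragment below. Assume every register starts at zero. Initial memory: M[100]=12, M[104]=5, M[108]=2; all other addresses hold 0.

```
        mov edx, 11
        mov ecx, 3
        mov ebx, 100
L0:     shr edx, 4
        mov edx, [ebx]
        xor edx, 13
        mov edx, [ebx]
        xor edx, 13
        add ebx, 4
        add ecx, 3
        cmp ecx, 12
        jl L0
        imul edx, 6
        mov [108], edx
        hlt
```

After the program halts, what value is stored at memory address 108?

90

mov edx, 11 → edx=11
mov ecx, 3 → ecx=3
mov ebx, 100 → ebx=100
shr edx, 4 → edx=11>>4=0
mov edx, [ebx] → edx=M[100]=12
xor edx, 13 → edx=12^13=1
mov edx, [ebx] → edx=M[100]=12
xor edx, 13 → edx=12^13=1
add ebx, 4 → ebx=100+4=104
add ecx, 3 → ecx=3+3=6
cmp ecx, 12  (cmp 6,12)
jl L0: taken
shr edx, 4 → edx=1>>4=0
mov edx, [ebx] → edx=M[104]=5
xor edx, 13 → edx=5^13=8
mov edx, [ebx] → edx=M[104]=5
xor edx, 13 → edx=5^13=8
add ebx, 4 → ebx=104+4=108
add ecx, 3 → ecx=6+3=9
cmp ecx, 12  (cmp 9,12)
jl L0: taken
shr edx, 4 → edx=8>>4=0
mov edx, [ebx] → edx=M[108]=2
xor edx, 13 → edx=2^13=15
mov edx, [ebx] → edx=M[108]=2
xor edx, 13 → edx=2^13=15
add ebx, 4 → ebx=108+4=112
add ecx, 3 → ecx=9+3=12
cmp ecx, 12  (cmp 12,12)
jl L0: not taken
imul edx, 6 → edx=15*6=90
mov [108], edx → M[108]=90
halt.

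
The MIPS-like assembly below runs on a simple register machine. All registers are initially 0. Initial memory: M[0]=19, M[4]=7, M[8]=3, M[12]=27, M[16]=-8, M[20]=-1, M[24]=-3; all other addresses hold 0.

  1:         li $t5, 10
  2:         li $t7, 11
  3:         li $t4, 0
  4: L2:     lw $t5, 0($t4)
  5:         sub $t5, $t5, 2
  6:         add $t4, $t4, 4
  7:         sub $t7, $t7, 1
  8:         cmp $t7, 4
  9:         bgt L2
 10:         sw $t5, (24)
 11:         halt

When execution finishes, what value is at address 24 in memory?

li $t5, 10 → $t5=10
li $t7, 11 → $t7=11
li $t4, 0 → $t4=0
lw $t5, 0($t4) → $t5=M[0]=19
sub $t5, $t5, 2 → $t5=19-2=17
add $t4, $t4, 4 → $t4=0+4=4
sub $t7, $t7, 1 → $t7=11-1=10
cmp $t7, 4  (cmp 10,4)
bgt L2: taken
lw $t5, 0($t4) → $t5=M[4]=7
sub $t5, $t5, 2 → $t5=7-2=5
add $t4, $t4, 4 → $t4=4+4=8
sub $t7, $t7, 1 → $t7=10-1=9
cmp $t7, 4  (cmp 9,4)
bgt L2: taken
lw $t5, 0($t4) → $t5=M[8]=3
sub $t5, $t5, 2 → $t5=3-2=1
add $t4, $t4, 4 → $t4=8+4=12
sub $t7, $t7, 1 → $t7=9-1=8
cmp $t7, 4  (cmp 8,4)
bgt L2: taken
lw $t5, 0($t4) → $t5=M[12]=27
sub $t5, $t5, 2 → $t5=27-2=25
add $t4, $t4, 4 → $t4=12+4=16
sub $t7, $t7, 1 → $t7=8-1=7
cmp $t7, 4  (cmp 7,4)
bgt L2: taken
lw $t5, 0($t4) → $t5=M[16]=-8
sub $t5, $t5, 2 → $t5=(-8)-2=-10
add $t4, $t4, 4 → $t4=16+4=20
sub $t7, $t7, 1 → $t7=7-1=6
cmp $t7, 4  (cmp 6,4)
bgt L2: taken
lw $t5, 0($t4) → $t5=M[20]=-1
sub $t5, $t5, 2 → $t5=(-1)-2=-3
add $t4, $t4, 4 → $t4=20+4=24
sub $t7, $t7, 1 → $t7=6-1=5
cmp $t7, 4  (cmp 5,4)
bgt L2: taken
lw $t5, 0($t4) → $t5=M[24]=-3
sub $t5, $t5, 2 → $t5=(-3)-2=-5
add $t4, $t4, 4 → $t4=24+4=28
sub $t7, $t7, 1 → $t7=5-1=4
cmp $t7, 4  (cmp 4,4)
bgt L2: not taken
sw $t5, (24) → M[24]=-5
halt.

-5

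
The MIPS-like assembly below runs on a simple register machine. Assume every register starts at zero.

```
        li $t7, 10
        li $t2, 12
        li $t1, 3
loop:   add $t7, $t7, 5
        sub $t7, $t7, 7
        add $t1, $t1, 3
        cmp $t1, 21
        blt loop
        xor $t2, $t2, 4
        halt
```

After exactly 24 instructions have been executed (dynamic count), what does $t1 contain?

15

$t7=10
$t2=12
$t1=3
$t7=10+5=15
$t7=15-7=8
$t1=3+3=6
cmp $t1, 21  (cmp 6,21)
blt loop: taken
$t7=8+5=13
$t7=13-7=6
$t1=6+3=9
cmp $t1, 21  (cmp 9,21)
blt loop: taken
$t7=6+5=11
$t7=11-7=4
$t1=9+3=12
cmp $t1, 21  (cmp 12,21)
blt loop: taken
$t7=4+5=9
$t7=9-7=2
$t1=12+3=15
cmp $t1, 21  (cmp 15,21)
blt loop: taken
$t7=2+5=7
After step 24: $t1 = 15.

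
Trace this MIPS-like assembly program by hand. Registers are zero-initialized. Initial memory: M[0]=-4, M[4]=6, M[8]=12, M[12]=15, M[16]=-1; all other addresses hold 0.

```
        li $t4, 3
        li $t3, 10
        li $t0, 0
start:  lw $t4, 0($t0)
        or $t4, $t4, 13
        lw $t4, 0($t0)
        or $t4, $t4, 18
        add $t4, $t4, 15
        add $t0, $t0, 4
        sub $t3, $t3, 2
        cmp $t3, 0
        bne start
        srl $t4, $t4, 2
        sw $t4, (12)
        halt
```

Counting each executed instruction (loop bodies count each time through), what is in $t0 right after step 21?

after li $t4, 3: $t4=3
after li $t3, 10: $t3=10
after li $t0, 0: $t0=0
after lw $t4, 0($t0): $t4=M[0]=-4
after or $t4, $t4, 13: $t4=(-4)|13=-3
after lw $t4, 0($t0): $t4=M[0]=-4
after or $t4, $t4, 18: $t4=(-4)|18=-2
after add $t4, $t4, 15: $t4=(-2)+15=13
after add $t0, $t0, 4: $t0=0+4=4
after sub $t3, $t3, 2: $t3=10-2=8
cmp $t3, 0  (cmp 8,0)
bne start: taken
after lw $t4, 0($t0): $t4=M[4]=6
after or $t4, $t4, 13: $t4=6|13=15
after lw $t4, 0($t0): $t4=M[4]=6
after or $t4, $t4, 18: $t4=6|18=22
after add $t4, $t4, 15: $t4=22+15=37
after add $t0, $t0, 4: $t0=4+4=8
after sub $t3, $t3, 2: $t3=8-2=6
cmp $t3, 0  (cmp 6,0)
bne start: taken
After step 21: $t0 = 8.

8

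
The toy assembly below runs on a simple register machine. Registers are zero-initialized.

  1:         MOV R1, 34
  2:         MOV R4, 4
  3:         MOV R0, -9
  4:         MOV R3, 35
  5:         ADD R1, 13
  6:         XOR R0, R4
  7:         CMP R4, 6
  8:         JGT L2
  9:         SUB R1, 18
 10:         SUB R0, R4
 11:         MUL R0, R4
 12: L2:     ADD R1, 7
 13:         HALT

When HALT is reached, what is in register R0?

-68

R1=34
R4=4
R0=-9
R3=35
R1=34+13=47
R0=(-9)^4=-13
CMP R4, 6  (cmp 4,6)
JGT L2: not taken
R1=47-18=29
R0=(-13)-4=-17
R0=(-17)*4=-68
R1=29+7=36
halt.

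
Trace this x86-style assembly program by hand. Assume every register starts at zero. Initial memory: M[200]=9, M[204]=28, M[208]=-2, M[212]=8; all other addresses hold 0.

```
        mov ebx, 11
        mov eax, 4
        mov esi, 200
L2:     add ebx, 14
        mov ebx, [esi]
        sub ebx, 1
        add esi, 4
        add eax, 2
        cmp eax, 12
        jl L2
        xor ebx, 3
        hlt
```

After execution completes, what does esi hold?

216

after mov ebx, 11: ebx=11
after mov eax, 4: eax=4
after mov esi, 200: esi=200
after add ebx, 14: ebx=11+14=25
after mov ebx, [esi]: ebx=M[200]=9
after sub ebx, 1: ebx=9-1=8
after add esi, 4: esi=200+4=204
after add eax, 2: eax=4+2=6
cmp eax, 12  (cmp 6,12)
jl L2: taken
after add ebx, 14: ebx=8+14=22
after mov ebx, [esi]: ebx=M[204]=28
after sub ebx, 1: ebx=28-1=27
after add esi, 4: esi=204+4=208
after add eax, 2: eax=6+2=8
cmp eax, 12  (cmp 8,12)
jl L2: taken
after add ebx, 14: ebx=27+14=41
after mov ebx, [esi]: ebx=M[208]=-2
after sub ebx, 1: ebx=(-2)-1=-3
after add esi, 4: esi=208+4=212
after add eax, 2: eax=8+2=10
cmp eax, 12  (cmp 10,12)
jl L2: taken
after add ebx, 14: ebx=(-3)+14=11
after mov ebx, [esi]: ebx=M[212]=8
after sub ebx, 1: ebx=8-1=7
after add esi, 4: esi=212+4=216
after add eax, 2: eax=10+2=12
cmp eax, 12  (cmp 12,12)
jl L2: not taken
after xor ebx, 3: ebx=7^3=4
halt.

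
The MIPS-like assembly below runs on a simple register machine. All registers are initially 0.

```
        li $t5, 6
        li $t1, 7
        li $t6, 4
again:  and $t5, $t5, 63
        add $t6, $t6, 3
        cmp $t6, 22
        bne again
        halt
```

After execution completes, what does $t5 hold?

6

$t5=6
$t1=7
$t6=4
$t5=6&63=6
$t6=4+3=7
cmp $t6, 22  (cmp 7,22)
bne again: taken
$t5=6&63=6
$t6=7+3=10
cmp $t6, 22  (cmp 10,22)
bne again: taken
$t5=6&63=6
$t6=10+3=13
cmp $t6, 22  (cmp 13,22)
bne again: taken
$t5=6&63=6
$t6=13+3=16
cmp $t6, 22  (cmp 16,22)
bne again: taken
$t5=6&63=6
$t6=16+3=19
cmp $t6, 22  (cmp 19,22)
bne again: taken
$t5=6&63=6
$t6=19+3=22
cmp $t6, 22  (cmp 22,22)
bne again: not taken
halt.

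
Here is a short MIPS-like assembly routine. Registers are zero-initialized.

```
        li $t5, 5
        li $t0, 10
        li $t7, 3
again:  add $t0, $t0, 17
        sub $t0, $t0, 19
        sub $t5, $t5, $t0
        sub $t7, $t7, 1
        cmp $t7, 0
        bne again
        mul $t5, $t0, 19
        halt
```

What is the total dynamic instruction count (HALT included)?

$t5=5
$t0=10
$t7=3
$t0=10+17=27
$t0=27-19=8
$t5=5-8=-3
$t7=3-1=2
cmp $t7, 0  (cmp 2,0)
bne again: taken
$t0=8+17=25
$t0=25-19=6
$t5=(-3)-6=-9
$t7=2-1=1
cmp $t7, 0  (cmp 1,0)
bne again: taken
$t0=6+17=23
$t0=23-19=4
$t5=(-9)-4=-13
$t7=1-1=0
cmp $t7, 0  (cmp 0,0)
bne again: not taken
$t5=4*19=76
halt.
Total executed instructions: 23.

23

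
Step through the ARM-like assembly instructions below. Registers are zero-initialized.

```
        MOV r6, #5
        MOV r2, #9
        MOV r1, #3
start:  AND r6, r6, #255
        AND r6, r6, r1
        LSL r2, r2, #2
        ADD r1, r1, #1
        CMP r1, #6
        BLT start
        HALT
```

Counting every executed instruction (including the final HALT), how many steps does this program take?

r6=5
r2=9
r1=3
r6=5&255=5
r6=5&3=1
r2=9<<2=36
r1=3+1=4
CMP r1, #6  (cmp 4,6)
BLT start: taken
r6=1&255=1
r6=1&4=0
r2=36<<2=144
r1=4+1=5
CMP r1, #6  (cmp 5,6)
BLT start: taken
r6=0&255=0
r6=0&5=0
r2=144<<2=576
r1=5+1=6
CMP r1, #6  (cmp 6,6)
BLT start: not taken
halt.
Total executed instructions: 22.

22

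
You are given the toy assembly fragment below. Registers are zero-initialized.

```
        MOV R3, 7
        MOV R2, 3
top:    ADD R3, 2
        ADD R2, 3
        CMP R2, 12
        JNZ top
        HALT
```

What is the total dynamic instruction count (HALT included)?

15

MOV R3, 7 → R3=7
MOV R2, 3 → R2=3
ADD R3, 2 → R3=7+2=9
ADD R2, 3 → R2=3+3=6
CMP R2, 12  (cmp 6,12)
JNZ top: taken
ADD R3, 2 → R3=9+2=11
ADD R2, 3 → R2=6+3=9
CMP R2, 12  (cmp 9,12)
JNZ top: taken
ADD R3, 2 → R3=11+2=13
ADD R2, 3 → R2=9+3=12
CMP R2, 12  (cmp 12,12)
JNZ top: not taken
halt.
Total executed instructions: 15.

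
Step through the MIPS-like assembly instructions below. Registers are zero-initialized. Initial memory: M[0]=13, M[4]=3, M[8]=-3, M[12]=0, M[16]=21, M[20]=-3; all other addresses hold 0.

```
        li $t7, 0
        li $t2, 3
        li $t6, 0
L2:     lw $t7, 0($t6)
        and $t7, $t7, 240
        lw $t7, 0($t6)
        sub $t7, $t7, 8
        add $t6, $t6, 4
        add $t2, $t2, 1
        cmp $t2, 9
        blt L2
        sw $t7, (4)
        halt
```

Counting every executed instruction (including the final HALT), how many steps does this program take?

after li $t7, 0: $t7=0
after li $t2, 3: $t2=3
after li $t6, 0: $t6=0
after lw $t7, 0($t6): $t7=M[0]=13
after and $t7, $t7, 240: $t7=13&240=0
after lw $t7, 0($t6): $t7=M[0]=13
after sub $t7, $t7, 8: $t7=13-8=5
after add $t6, $t6, 4: $t6=0+4=4
after add $t2, $t2, 1: $t2=3+1=4
cmp $t2, 9  (cmp 4,9)
blt L2: taken
after lw $t7, 0($t6): $t7=M[4]=3
after and $t7, $t7, 240: $t7=3&240=0
after lw $t7, 0($t6): $t7=M[4]=3
after sub $t7, $t7, 8: $t7=3-8=-5
after add $t6, $t6, 4: $t6=4+4=8
after add $t2, $t2, 1: $t2=4+1=5
cmp $t2, 9  (cmp 5,9)
blt L2: taken
after lw $t7, 0($t6): $t7=M[8]=-3
after and $t7, $t7, 240: $t7=(-3)&240=240
after lw $t7, 0($t6): $t7=M[8]=-3
after sub $t7, $t7, 8: $t7=(-3)-8=-11
after add $t6, $t6, 4: $t6=8+4=12
after add $t2, $t2, 1: $t2=5+1=6
cmp $t2, 9  (cmp 6,9)
blt L2: taken
after lw $t7, 0($t6): $t7=M[12]=0
after and $t7, $t7, 240: $t7=0&240=0
after lw $t7, 0($t6): $t7=M[12]=0
after sub $t7, $t7, 8: $t7=0-8=-8
after add $t6, $t6, 4: $t6=12+4=16
after add $t2, $t2, 1: $t2=6+1=7
cmp $t2, 9  (cmp 7,9)
blt L2: taken
after lw $t7, 0($t6): $t7=M[16]=21
after and $t7, $t7, 240: $t7=21&240=16
after lw $t7, 0($t6): $t7=M[16]=21
after sub $t7, $t7, 8: $t7=21-8=13
after add $t6, $t6, 4: $t6=16+4=20
after add $t2, $t2, 1: $t2=7+1=8
cmp $t2, 9  (cmp 8,9)
blt L2: taken
after lw $t7, 0($t6): $t7=M[20]=-3
after and $t7, $t7, 240: $t7=(-3)&240=240
after lw $t7, 0($t6): $t7=M[20]=-3
after sub $t7, $t7, 8: $t7=(-3)-8=-11
after add $t6, $t6, 4: $t6=20+4=24
after add $t2, $t2, 1: $t2=8+1=9
cmp $t2, 9  (cmp 9,9)
blt L2: not taken
sw $t7, (4) → M[4]=-11
halt.
Total executed instructions: 53.

53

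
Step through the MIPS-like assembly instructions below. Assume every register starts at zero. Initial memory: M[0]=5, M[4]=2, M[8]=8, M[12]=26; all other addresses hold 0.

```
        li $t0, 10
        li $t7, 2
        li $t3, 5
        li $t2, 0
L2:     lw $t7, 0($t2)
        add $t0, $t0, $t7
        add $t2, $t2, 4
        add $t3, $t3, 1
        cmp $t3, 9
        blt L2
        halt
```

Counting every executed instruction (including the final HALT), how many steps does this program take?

after li $t0, 10: $t0=10
after li $t7, 2: $t7=2
after li $t3, 5: $t3=5
after li $t2, 0: $t2=0
after lw $t7, 0($t2): $t7=M[0]=5
after add $t0, $t0, $t7: $t0=10+5=15
after add $t2, $t2, 4: $t2=0+4=4
after add $t3, $t3, 1: $t3=5+1=6
cmp $t3, 9  (cmp 6,9)
blt L2: taken
after lw $t7, 0($t2): $t7=M[4]=2
after add $t0, $t0, $t7: $t0=15+2=17
after add $t2, $t2, 4: $t2=4+4=8
after add $t3, $t3, 1: $t3=6+1=7
cmp $t3, 9  (cmp 7,9)
blt L2: taken
after lw $t7, 0($t2): $t7=M[8]=8
after add $t0, $t0, $t7: $t0=17+8=25
after add $t2, $t2, 4: $t2=8+4=12
after add $t3, $t3, 1: $t3=7+1=8
cmp $t3, 9  (cmp 8,9)
blt L2: taken
after lw $t7, 0($t2): $t7=M[12]=26
after add $t0, $t0, $t7: $t0=25+26=51
after add $t2, $t2, 4: $t2=12+4=16
after add $t3, $t3, 1: $t3=8+1=9
cmp $t3, 9  (cmp 9,9)
blt L2: not taken
halt.
Total executed instructions: 29.

29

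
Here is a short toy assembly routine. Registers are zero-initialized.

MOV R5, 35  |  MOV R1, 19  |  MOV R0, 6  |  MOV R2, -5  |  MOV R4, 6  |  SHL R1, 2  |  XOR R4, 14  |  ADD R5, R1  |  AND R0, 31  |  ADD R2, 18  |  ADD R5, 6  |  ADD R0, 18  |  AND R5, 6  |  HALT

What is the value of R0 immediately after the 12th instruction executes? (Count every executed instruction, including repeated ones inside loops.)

24

R5=35
R1=19
R0=6
R2=-5
R4=6
R1=19<<2=76
R4=6^14=8
R5=35+76=111
R0=6&31=6
R2=(-5)+18=13
R5=111+6=117
R0=6+18=24
After step 12: R0 = 24.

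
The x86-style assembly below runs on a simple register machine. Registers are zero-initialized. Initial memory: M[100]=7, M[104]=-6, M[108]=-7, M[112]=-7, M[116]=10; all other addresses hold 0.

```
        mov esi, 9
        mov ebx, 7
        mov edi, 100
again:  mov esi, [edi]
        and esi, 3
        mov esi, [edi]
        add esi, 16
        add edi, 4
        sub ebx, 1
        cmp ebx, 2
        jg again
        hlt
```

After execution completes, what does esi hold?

26

after mov esi, 9: esi=9
after mov ebx, 7: ebx=7
after mov edi, 100: edi=100
after mov esi, [edi]: esi=M[100]=7
after and esi, 3: esi=7&3=3
after mov esi, [edi]: esi=M[100]=7
after add esi, 16: esi=7+16=23
after add edi, 4: edi=100+4=104
after sub ebx, 1: ebx=7-1=6
cmp ebx, 2  (cmp 6,2)
jg again: taken
after mov esi, [edi]: esi=M[104]=-6
after and esi, 3: esi=(-6)&3=2
after mov esi, [edi]: esi=M[104]=-6
after add esi, 16: esi=(-6)+16=10
after add edi, 4: edi=104+4=108
after sub ebx, 1: ebx=6-1=5
cmp ebx, 2  (cmp 5,2)
jg again: taken
after mov esi, [edi]: esi=M[108]=-7
after and esi, 3: esi=(-7)&3=1
after mov esi, [edi]: esi=M[108]=-7
after add esi, 16: esi=(-7)+16=9
after add edi, 4: edi=108+4=112
after sub ebx, 1: ebx=5-1=4
cmp ebx, 2  (cmp 4,2)
jg again: taken
after mov esi, [edi]: esi=M[112]=-7
after and esi, 3: esi=(-7)&3=1
after mov esi, [edi]: esi=M[112]=-7
after add esi, 16: esi=(-7)+16=9
after add edi, 4: edi=112+4=116
after sub ebx, 1: ebx=4-1=3
cmp ebx, 2  (cmp 3,2)
jg again: taken
after mov esi, [edi]: esi=M[116]=10
after and esi, 3: esi=10&3=2
after mov esi, [edi]: esi=M[116]=10
after add esi, 16: esi=10+16=26
after add edi, 4: edi=116+4=120
after sub ebx, 1: ebx=3-1=2
cmp ebx, 2  (cmp 2,2)
jg again: not taken
halt.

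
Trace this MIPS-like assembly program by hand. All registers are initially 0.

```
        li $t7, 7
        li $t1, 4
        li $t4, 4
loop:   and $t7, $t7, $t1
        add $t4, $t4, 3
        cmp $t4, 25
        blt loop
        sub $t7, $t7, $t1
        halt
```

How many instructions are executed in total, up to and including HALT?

33

li $t7, 7 → $t7=7
li $t1, 4 → $t1=4
li $t4, 4 → $t4=4
and $t7, $t7, $t1 → $t7=7&4=4
add $t4, $t4, 3 → $t4=4+3=7
cmp $t4, 25  (cmp 7,25)
blt loop: taken
and $t7, $t7, $t1 → $t7=4&4=4
add $t4, $t4, 3 → $t4=7+3=10
cmp $t4, 25  (cmp 10,25)
blt loop: taken
and $t7, $t7, $t1 → $t7=4&4=4
add $t4, $t4, 3 → $t4=10+3=13
cmp $t4, 25  (cmp 13,25)
blt loop: taken
and $t7, $t7, $t1 → $t7=4&4=4
add $t4, $t4, 3 → $t4=13+3=16
cmp $t4, 25  (cmp 16,25)
blt loop: taken
and $t7, $t7, $t1 → $t7=4&4=4
add $t4, $t4, 3 → $t4=16+3=19
cmp $t4, 25  (cmp 19,25)
blt loop: taken
and $t7, $t7, $t1 → $t7=4&4=4
add $t4, $t4, 3 → $t4=19+3=22
cmp $t4, 25  (cmp 22,25)
blt loop: taken
and $t7, $t7, $t1 → $t7=4&4=4
add $t4, $t4, 3 → $t4=22+3=25
cmp $t4, 25  (cmp 25,25)
blt loop: not taken
sub $t7, $t7, $t1 → $t7=4-4=0
halt.
Total executed instructions: 33.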